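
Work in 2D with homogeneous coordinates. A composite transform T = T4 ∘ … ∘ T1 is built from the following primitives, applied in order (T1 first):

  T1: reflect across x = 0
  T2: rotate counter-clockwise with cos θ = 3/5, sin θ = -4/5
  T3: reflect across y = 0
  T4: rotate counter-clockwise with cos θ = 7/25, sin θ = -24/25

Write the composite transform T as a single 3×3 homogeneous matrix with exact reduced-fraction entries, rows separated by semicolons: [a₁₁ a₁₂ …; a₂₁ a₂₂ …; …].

T = [-117/125 -44/125 0; 44/125 -117/125 0; 0 0 1]

T1 = [-1 0 0; 0 1 0; 0 0 1]
T2·T1 = [-3/5 4/5 0; 4/5 3/5 0; 0 0 1]
T3·…·T1 = [-3/5 4/5 0; -4/5 -3/5 0; 0 0 1]
T4·…·T1 = [-117/125 -44/125 0; 44/125 -117/125 0; 0 0 1]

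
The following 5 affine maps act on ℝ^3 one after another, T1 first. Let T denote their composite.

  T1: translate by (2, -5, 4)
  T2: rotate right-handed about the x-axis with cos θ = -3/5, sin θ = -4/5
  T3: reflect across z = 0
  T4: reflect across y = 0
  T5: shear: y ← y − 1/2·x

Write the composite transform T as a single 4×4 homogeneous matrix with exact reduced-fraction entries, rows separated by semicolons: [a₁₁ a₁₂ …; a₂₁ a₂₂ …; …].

T = [1 0 0 2; -1/2 3/5 -4/5 -36/5; 0 4/5 3/5 -8/5; 0 0 0 1]

T1 = [1 0 0 2; 0 1 0 -5; 0 0 1 4; 0 0 0 1]
T2·T1 = [1 0 0 2; 0 -3/5 4/5 31/5; 0 -4/5 -3/5 8/5; 0 0 0 1]
T3·…·T1 = [1 0 0 2; 0 -3/5 4/5 31/5; 0 4/5 3/5 -8/5; 0 0 0 1]
T4·…·T1 = [1 0 0 2; 0 3/5 -4/5 -31/5; 0 4/5 3/5 -8/5; 0 0 0 1]
T5·…·T1 = [1 0 0 2; -1/2 3/5 -4/5 -36/5; 0 4/5 3/5 -8/5; 0 0 0 1]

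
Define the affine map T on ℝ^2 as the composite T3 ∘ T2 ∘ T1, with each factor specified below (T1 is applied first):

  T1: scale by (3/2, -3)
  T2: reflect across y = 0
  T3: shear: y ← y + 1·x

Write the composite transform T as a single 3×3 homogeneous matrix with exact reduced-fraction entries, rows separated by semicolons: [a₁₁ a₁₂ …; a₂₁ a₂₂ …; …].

T1 = [3/2 0 0; 0 -3 0; 0 0 1]
T2·T1 = [3/2 0 0; 0 3 0; 0 0 1]
T3·…·T1 = [3/2 0 0; 3/2 3 0; 0 0 1]

T = [3/2 0 0; 3/2 3 0; 0 0 1]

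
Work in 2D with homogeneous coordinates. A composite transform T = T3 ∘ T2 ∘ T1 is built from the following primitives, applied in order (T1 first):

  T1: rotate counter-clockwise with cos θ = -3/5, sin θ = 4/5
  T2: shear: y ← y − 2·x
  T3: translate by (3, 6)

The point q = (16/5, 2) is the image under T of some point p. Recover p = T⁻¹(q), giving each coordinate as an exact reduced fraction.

p = (-3, 2)

T1 = [-3/5 -4/5 0; 4/5 -3/5 0; 0 0 1]
T2·T1 = [-3/5 -4/5 0; 2 1 0; 0 0 1]
T3·…·T1 = [-3/5 -4/5 3; 2 1 6; 0 0 1]
det M = 1; M⁻¹ = [1 4/5 -39/5; -2 -3/5 48/5; 0 0 1]
M⁻¹ · (16/5, 2)ᵀ = (-3, 2)ᵀ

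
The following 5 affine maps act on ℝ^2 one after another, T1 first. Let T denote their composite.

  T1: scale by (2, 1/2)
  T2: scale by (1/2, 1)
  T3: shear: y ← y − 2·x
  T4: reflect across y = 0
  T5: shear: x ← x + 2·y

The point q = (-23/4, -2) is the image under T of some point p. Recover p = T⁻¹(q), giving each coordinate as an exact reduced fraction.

T1 = [2 0 0; 0 1/2 0; 0 0 1]
T2·T1 = [1 0 0; 0 1/2 0; 0 0 1]
T3·…·T1 = [1 0 0; -2 1/2 0; 0 0 1]
T4·…·T1 = [1 0 0; 2 -1/2 0; 0 0 1]
T5·…·T1 = [5 -1 0; 2 -1/2 0; 0 0 1]
det M = -1/2; M⁻¹ = [1 -2 0; 4 -10 0; 0 0 1]
M⁻¹ · (-23/4, -2)ᵀ = (-7/4, -3)ᵀ

p = (-7/4, -3)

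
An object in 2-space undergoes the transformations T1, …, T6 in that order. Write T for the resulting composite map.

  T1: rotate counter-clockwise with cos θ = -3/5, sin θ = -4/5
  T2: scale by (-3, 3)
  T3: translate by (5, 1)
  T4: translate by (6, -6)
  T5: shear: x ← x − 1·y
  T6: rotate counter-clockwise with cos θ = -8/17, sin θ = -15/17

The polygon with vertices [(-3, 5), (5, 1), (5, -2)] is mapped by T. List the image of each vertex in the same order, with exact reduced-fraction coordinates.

image vertices: (-526/85, 242/85), (-2866/85, -1978/85), (-149/5, -137/5)

T1 rotate counter-clockwise with cos θ = -3/5, sin θ = -4/5: (-3, 5) → (29/5, -3/5); (5, 1) → (-11/5, -23/5); (5, -2) → (-23/5, -14/5)
T2 scale by (-3, 3): (29/5, -3/5) → (-87/5, -9/5); (-11/5, -23/5) → (33/5, -69/5); (-23/5, -14/5) → (69/5, -42/5)
T3 translate by (5, 1): (-87/5, -9/5) → (-62/5, -4/5); (33/5, -69/5) → (58/5, -64/5); (69/5, -42/5) → (94/5, -37/5)
T4 translate by (6, -6): (-62/5, -4/5) → (-32/5, -34/5); (58/5, -64/5) → (88/5, -94/5); (94/5, -37/5) → (124/5, -67/5)
T5 shear: x ← x − 1·y: (-32/5, -34/5) → (2/5, -34/5); (88/5, -94/5) → (182/5, -94/5); (124/5, -67/5) → (191/5, -67/5)
T6 rotate counter-clockwise with cos θ = -8/17, sin θ = -15/17: (2/5, -34/5) → (-526/85, 242/85); (182/5, -94/5) → (-2866/85, -1978/85); (191/5, -67/5) → (-149/5, -137/5)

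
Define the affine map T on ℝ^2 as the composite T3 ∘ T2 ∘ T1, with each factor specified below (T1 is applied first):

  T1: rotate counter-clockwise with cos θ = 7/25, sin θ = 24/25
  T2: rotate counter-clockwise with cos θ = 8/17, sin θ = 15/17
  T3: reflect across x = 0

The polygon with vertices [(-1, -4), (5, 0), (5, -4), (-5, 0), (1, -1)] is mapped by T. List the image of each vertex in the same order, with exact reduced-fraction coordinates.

T1 rotate counter-clockwise with cos θ = 7/25, sin θ = 24/25: (-1, -4) → (89/25, -52/25); (5, 0) → (7/5, 24/5); (5, -4) → (131/25, 92/25); (-5, 0) → (-7/5, -24/5); (1, -1) → (31/25, 17/25)
T2 rotate counter-clockwise with cos θ = 8/17, sin θ = 15/17: (89/25, -52/25) → (1492/425, 919/425); (7/5, 24/5) → (-304/85, 297/85); (131/25, 92/25) → (-332/425, 2701/425); (-7/5, -24/5) → (304/85, -297/85); (31/25, 17/25) → (-7/425, 601/425)
T3 reflect across x = 0: (1492/425, 919/425) → (-1492/425, 919/425); (-304/85, 297/85) → (304/85, 297/85); (-332/425, 2701/425) → (332/425, 2701/425); (304/85, -297/85) → (-304/85, -297/85); (-7/425, 601/425) → (7/425, 601/425)

image vertices: (-1492/425, 919/425), (304/85, 297/85), (332/425, 2701/425), (-304/85, -297/85), (7/425, 601/425)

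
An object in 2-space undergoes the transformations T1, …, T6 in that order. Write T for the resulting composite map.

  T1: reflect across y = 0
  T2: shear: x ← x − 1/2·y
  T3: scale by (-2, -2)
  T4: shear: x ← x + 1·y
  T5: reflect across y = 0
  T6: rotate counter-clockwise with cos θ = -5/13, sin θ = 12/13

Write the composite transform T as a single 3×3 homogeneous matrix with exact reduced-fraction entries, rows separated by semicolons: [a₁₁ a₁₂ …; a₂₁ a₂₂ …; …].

T = [10/13 19/13 0; -24/13 22/13 0; 0 0 1]

T1 = [1 0 0; 0 -1 0; 0 0 1]
T2·T1 = [1 1/2 0; 0 -1 0; 0 0 1]
T3·…·T1 = [-2 -1 0; 0 2 0; 0 0 1]
T4·…·T1 = [-2 1 0; 0 2 0; 0 0 1]
T5·…·T1 = [-2 1 0; 0 -2 0; 0 0 1]
T6·…·T1 = [10/13 19/13 0; -24/13 22/13 0; 0 0 1]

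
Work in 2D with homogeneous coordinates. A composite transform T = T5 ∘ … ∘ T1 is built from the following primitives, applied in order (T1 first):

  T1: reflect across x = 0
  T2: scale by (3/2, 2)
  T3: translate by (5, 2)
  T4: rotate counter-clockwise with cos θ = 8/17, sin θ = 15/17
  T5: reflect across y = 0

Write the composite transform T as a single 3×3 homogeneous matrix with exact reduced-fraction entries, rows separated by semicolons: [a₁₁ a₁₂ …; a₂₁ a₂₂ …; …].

T1 = [-1 0 0; 0 1 0; 0 0 1]
T2·T1 = [-3/2 0 0; 0 2 0; 0 0 1]
T3·…·T1 = [-3/2 0 5; 0 2 2; 0 0 1]
T4·…·T1 = [-12/17 -30/17 10/17; -45/34 16/17 91/17; 0 0 1]
T5·…·T1 = [-12/17 -30/17 10/17; 45/34 -16/17 -91/17; 0 0 1]

T = [-12/17 -30/17 10/17; 45/34 -16/17 -91/17; 0 0 1]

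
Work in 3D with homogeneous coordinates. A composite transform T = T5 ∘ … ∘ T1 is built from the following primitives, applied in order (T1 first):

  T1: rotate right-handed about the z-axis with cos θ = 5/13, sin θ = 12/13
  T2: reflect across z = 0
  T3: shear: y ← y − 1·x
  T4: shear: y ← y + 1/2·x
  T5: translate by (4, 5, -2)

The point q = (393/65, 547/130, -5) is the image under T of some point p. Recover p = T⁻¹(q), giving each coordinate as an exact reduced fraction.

p = (1, -9/5, 3)

T1 = [5/13 -12/13 0 0; 12/13 5/13 0 0; 0 0 1 0; 0 0 0 1]
T2·T1 = [5/13 -12/13 0 0; 12/13 5/13 0 0; 0 0 -1 0; 0 0 0 1]
T3·…·T1 = [5/13 -12/13 0 0; 7/13 17/13 0 0; 0 0 -1 0; 0 0 0 1]
T4·…·T1 = [5/13 -12/13 0 0; 19/26 11/13 0 0; 0 0 -1 0; 0 0 0 1]
T5·…·T1 = [5/13 -12/13 0 4; 19/26 11/13 0 5; 0 0 -1 -2; 0 0 0 1]
det M = -1; M⁻¹ = [11/13 12/13 0 -8; -19/26 5/13 0 1; 0 0 -1 -2; 0 0 0 1]
M⁻¹ · (393/65, 547/130, -5)ᵀ = (1, -9/5, 3)ᵀ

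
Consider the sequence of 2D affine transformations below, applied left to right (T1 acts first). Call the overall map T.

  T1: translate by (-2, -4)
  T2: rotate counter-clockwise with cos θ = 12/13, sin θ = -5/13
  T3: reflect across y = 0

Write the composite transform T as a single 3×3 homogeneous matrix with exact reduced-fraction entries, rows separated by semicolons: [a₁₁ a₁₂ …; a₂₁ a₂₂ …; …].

T = [12/13 5/13 -44/13; 5/13 -12/13 38/13; 0 0 1]

T1 = [1 0 -2; 0 1 -4; 0 0 1]
T2·T1 = [12/13 5/13 -44/13; -5/13 12/13 -38/13; 0 0 1]
T3·…·T1 = [12/13 5/13 -44/13; 5/13 -12/13 38/13; 0 0 1]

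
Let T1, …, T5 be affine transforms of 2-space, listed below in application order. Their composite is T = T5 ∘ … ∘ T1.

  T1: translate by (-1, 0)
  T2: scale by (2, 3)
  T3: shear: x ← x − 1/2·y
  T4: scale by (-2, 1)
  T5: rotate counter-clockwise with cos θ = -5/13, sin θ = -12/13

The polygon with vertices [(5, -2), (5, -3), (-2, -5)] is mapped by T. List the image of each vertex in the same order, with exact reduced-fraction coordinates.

T1 translate by (-1, 0): (5, -2) → (4, -2); (5, -3) → (4, -3); (-2, -5) → (-3, -5)
T2 scale by (2, 3): (4, -2) → (8, -6); (4, -3) → (8, -9); (-3, -5) → (-6, -15)
T3 shear: x ← x − 1/2·y: (8, -6) → (11, -6); (8, -9) → (25/2, -9); (-6, -15) → (3/2, -15)
T4 scale by (-2, 1): (11, -6) → (-22, -6); (25/2, -9) → (-25, -9); (3/2, -15) → (-3, -15)
T5 rotate counter-clockwise with cos θ = -5/13, sin θ = -12/13: (-22, -6) → (38/13, 294/13); (-25, -9) → (17/13, 345/13); (-3, -15) → (-165/13, 111/13)

image vertices: (38/13, 294/13), (17/13, 345/13), (-165/13, 111/13)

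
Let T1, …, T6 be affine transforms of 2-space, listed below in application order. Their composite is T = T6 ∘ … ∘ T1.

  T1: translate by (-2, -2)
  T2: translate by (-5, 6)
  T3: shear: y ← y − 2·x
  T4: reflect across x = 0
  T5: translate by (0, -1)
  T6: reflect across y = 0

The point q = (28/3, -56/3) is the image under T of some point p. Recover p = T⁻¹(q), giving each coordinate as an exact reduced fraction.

p = (-7/3, -3)

T1 = [1 0 -2; 0 1 -2; 0 0 1]
T2·T1 = [1 0 -7; 0 1 4; 0 0 1]
T3·…·T1 = [1 0 -7; -2 1 18; 0 0 1]
T4·…·T1 = [-1 0 7; -2 1 18; 0 0 1]
T5·…·T1 = [-1 0 7; -2 1 17; 0 0 1]
T6·…·T1 = [-1 0 7; 2 -1 -17; 0 0 1]
det M = 1; M⁻¹ = [-1 0 7; -2 -1 -3; 0 0 1]
M⁻¹ · (28/3, -56/3)ᵀ = (-7/3, -3)ᵀ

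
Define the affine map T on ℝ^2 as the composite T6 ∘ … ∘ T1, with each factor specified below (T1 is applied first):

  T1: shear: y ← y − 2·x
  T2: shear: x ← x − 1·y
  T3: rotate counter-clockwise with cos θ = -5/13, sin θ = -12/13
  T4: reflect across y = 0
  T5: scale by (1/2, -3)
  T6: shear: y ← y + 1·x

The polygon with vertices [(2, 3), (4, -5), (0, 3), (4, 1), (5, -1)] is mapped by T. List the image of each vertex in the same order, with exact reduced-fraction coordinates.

T1 shear: y ← y − 2·x: (2, 3) → (2, -1); (4, -5) → (4, -13); (0, 3) → (0, 3); (4, 1) → (4, -7); (5, -1) → (5, -11)
T2 shear: x ← x − 1·y: (2, -1) → (3, -1); (4, -13) → (17, -13); (0, 3) → (-3, 3); (4, -7) → (11, -7); (5, -11) → (16, -11)
T3 rotate counter-clockwise with cos θ = -5/13, sin θ = -12/13: (3, -1) → (-27/13, -31/13); (17, -13) → (-241/13, -139/13); (-3, 3) → (51/13, 21/13); (11, -7) → (-139/13, -97/13); (16, -11) → (-212/13, -137/13)
T4 reflect across y = 0: (-27/13, -31/13) → (-27/13, 31/13); (-241/13, -139/13) → (-241/13, 139/13); (51/13, 21/13) → (51/13, -21/13); (-139/13, -97/13) → (-139/13, 97/13); (-212/13, -137/13) → (-212/13, 137/13)
T5 scale by (1/2, -3): (-27/13, 31/13) → (-27/26, -93/13); (-241/13, 139/13) → (-241/26, -417/13); (51/13, -21/13) → (51/26, 63/13); (-139/13, 97/13) → (-139/26, -291/13); (-212/13, 137/13) → (-106/13, -411/13)
T6 shear: y ← y + 1·x: (-27/26, -93/13) → (-27/26, -213/26); (-241/26, -417/13) → (-241/26, -1075/26); (51/26, 63/13) → (51/26, 177/26); (-139/26, -291/13) → (-139/26, -721/26); (-106/13, -411/13) → (-106/13, -517/13)

image vertices: (-27/26, -213/26), (-241/26, -1075/26), (51/26, 177/26), (-139/26, -721/26), (-106/13, -517/13)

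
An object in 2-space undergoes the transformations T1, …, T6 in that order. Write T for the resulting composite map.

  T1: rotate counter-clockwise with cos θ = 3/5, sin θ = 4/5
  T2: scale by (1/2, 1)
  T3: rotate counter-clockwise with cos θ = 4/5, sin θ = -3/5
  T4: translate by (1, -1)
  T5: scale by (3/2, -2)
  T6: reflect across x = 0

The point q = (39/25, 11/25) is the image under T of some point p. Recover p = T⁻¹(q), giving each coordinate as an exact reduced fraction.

T1 = [3/5 -4/5 0; 4/5 3/5 0; 0 0 1]
T2·T1 = [3/10 -2/5 0; 4/5 3/5 0; 0 0 1]
T3·…·T1 = [18/25 1/25 0; 23/50 18/25 0; 0 0 1]
T4·…·T1 = [18/25 1/25 1; 23/50 18/25 -1; 0 0 1]
T5·…·T1 = [27/25 3/50 3/2; -23/25 -36/25 2; 0 0 1]
T6·…·T1 = [-27/25 -3/50 -3/2; -23/25 -36/25 2; 0 0 1]
det M = 3/2; M⁻¹ = [-24/25 1/25 -38/25; 46/75 -18/25 59/25; 0 0 1]
M⁻¹ · (39/25, 11/25)ᵀ = (-3, 3)ᵀ

p = (-3, 3)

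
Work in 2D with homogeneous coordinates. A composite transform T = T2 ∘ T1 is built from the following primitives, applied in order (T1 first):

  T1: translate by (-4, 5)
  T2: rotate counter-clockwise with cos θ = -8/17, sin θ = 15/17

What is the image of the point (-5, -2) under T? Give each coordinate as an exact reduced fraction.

T(p) = (27/17, -159/17)

T1 translate by (-4, 5): (-5, -2) → (-9, 3)
T2 rotate counter-clockwise with cos θ = -8/17, sin θ = 15/17: (-9, 3) → (27/17, -159/17)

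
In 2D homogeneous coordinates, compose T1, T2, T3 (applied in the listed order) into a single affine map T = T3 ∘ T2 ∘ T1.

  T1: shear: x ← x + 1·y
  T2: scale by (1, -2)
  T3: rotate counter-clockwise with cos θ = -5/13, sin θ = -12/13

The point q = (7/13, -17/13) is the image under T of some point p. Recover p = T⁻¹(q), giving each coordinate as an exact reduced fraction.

T1 = [1 1 0; 0 1 0; 0 0 1]
T2·T1 = [1 1 0; 0 -2 0; 0 0 1]
T3·…·T1 = [-5/13 -29/13 0; -12/13 -2/13 0; 0 0 1]
det M = -2; M⁻¹ = [1/13 -29/26 0; -6/13 5/26 0; 0 0 1]
M⁻¹ · (7/13, -17/13)ᵀ = (3/2, -1/2)ᵀ

p = (3/2, -1/2)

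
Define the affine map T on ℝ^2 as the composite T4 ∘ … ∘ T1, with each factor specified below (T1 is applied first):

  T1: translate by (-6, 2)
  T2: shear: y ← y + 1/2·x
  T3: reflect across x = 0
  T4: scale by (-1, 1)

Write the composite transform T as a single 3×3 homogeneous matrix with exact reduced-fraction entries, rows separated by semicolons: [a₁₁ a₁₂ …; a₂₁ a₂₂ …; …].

T = [1 0 -6; 1/2 1 -1; 0 0 1]

T1 = [1 0 -6; 0 1 2; 0 0 1]
T2·T1 = [1 0 -6; 1/2 1 -1; 0 0 1]
T3·…·T1 = [-1 0 6; 1/2 1 -1; 0 0 1]
T4·…·T1 = [1 0 -6; 1/2 1 -1; 0 0 1]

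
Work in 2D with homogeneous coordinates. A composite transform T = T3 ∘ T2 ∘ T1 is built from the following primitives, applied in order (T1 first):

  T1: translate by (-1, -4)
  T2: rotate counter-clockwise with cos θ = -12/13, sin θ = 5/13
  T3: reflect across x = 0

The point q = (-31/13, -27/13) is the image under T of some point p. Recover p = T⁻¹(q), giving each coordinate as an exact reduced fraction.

T1 = [1 0 -1; 0 1 -4; 0 0 1]
T2·T1 = [-12/13 -5/13 32/13; 5/13 -12/13 43/13; 0 0 1]
T3·…·T1 = [12/13 5/13 -32/13; 5/13 -12/13 43/13; 0 0 1]
det M = -1; M⁻¹ = [12/13 5/13 1; 5/13 -12/13 4; 0 0 1]
M⁻¹ · (-31/13, -27/13)ᵀ = (-2, 5)ᵀ

p = (-2, 5)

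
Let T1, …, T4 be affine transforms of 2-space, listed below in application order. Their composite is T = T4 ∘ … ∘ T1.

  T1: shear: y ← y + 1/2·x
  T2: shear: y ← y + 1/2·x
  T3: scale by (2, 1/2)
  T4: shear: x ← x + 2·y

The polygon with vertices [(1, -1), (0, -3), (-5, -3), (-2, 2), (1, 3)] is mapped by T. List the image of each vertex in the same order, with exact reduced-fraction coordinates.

T1 shear: y ← y + 1/2·x: (1, -1) → (1, -1/2); (0, -3) → (0, -3); (-5, -3) → (-5, -11/2); (-2, 2) → (-2, 1); (1, 3) → (1, 7/2)
T2 shear: y ← y + 1/2·x: (1, -1/2) → (1, 0); (0, -3) → (0, -3); (-5, -11/2) → (-5, -8); (-2, 1) → (-2, 0); (1, 7/2) → (1, 4)
T3 scale by (2, 1/2): (1, 0) → (2, 0); (0, -3) → (0, -3/2); (-5, -8) → (-10, -4); (-2, 0) → (-4, 0); (1, 4) → (2, 2)
T4 shear: x ← x + 2·y: (2, 0) → (2, 0); (0, -3/2) → (-3, -3/2); (-10, -4) → (-18, -4); (-4, 0) → (-4, 0); (2, 2) → (6, 2)

image vertices: (2, 0), (-3, -3/2), (-18, -4), (-4, 0), (6, 2)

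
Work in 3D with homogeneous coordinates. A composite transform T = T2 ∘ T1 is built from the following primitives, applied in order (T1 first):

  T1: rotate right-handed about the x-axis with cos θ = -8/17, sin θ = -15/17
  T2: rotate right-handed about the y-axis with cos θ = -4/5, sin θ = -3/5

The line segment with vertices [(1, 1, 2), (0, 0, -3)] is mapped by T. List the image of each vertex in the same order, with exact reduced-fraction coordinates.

T1 rotate right-handed about the x-axis with cos θ = -8/17, sin θ = -15/17: (1, 1, 2) → (1, 22/17, -31/17); (0, 0, -3) → (0, -45/17, 24/17)
T2 rotate right-handed about the y-axis with cos θ = -4/5, sin θ = -3/5: (1, 22/17, -31/17) → (5/17, 22/17, 35/17); (0, -45/17, 24/17) → (-72/85, -45/17, -96/85)

image vertices: (5/17, 22/17, 35/17), (-72/85, -45/17, -96/85)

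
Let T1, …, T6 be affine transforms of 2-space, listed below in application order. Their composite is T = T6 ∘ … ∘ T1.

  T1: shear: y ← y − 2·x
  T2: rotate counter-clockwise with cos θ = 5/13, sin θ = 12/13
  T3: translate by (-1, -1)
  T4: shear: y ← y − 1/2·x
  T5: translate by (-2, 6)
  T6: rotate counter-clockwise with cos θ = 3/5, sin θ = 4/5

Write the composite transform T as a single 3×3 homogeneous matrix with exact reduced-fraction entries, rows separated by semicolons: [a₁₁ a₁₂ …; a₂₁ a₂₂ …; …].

T = [137/65 -16/13 -31/5; 157/130 -3/13 9/10; 0 0 1]

T1 = [1 0 0; -2 1 0; 0 0 1]
T2·T1 = [29/13 -12/13 0; 2/13 5/13 0; 0 0 1]
T3·…·T1 = [29/13 -12/13 -1; 2/13 5/13 -1; 0 0 1]
T4·…·T1 = [29/13 -12/13 -1; -25/26 11/13 -1/2; 0 0 1]
T5·…·T1 = [29/13 -12/13 -3; -25/26 11/13 11/2; 0 0 1]
T6·…·T1 = [137/65 -16/13 -31/5; 157/130 -3/13 9/10; 0 0 1]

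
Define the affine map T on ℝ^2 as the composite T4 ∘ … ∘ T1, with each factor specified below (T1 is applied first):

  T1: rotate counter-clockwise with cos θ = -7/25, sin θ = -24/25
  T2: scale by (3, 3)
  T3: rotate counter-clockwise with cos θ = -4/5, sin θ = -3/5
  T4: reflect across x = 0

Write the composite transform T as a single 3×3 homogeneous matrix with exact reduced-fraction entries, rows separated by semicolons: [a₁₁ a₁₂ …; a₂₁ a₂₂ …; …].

T1 = [-7/25 24/25 0; -24/25 -7/25 0; 0 0 1]
T2·T1 = [-21/25 72/25 0; -72/25 -21/25 0; 0 0 1]
T3·…·T1 = [-132/125 -351/125 0; 351/125 -132/125 0; 0 0 1]
T4·…·T1 = [132/125 351/125 0; 351/125 -132/125 0; 0 0 1]

T = [132/125 351/125 0; 351/125 -132/125 0; 0 0 1]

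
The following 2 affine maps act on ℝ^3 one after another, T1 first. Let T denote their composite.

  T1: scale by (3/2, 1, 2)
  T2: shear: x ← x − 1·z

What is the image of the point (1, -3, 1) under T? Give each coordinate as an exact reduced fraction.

T1 scale by (3/2, 1, 2): (1, -3, 1) → (3/2, -3, 2)
T2 shear: x ← x − 1·z: (3/2, -3, 2) → (-1/2, -3, 2)

T(p) = (-1/2, -3, 2)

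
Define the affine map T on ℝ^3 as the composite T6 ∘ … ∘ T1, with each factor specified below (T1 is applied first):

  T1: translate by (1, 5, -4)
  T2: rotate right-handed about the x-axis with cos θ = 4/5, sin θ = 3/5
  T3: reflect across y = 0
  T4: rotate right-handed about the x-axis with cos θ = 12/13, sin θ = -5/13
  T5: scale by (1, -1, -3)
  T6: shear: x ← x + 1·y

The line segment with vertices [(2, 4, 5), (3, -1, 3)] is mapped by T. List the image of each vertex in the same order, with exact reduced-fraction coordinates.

T1 translate by (1, 5, -4): (2, 4, 5) → (3, 9, 1); (3, -1, 3) → (4, 4, -1)
T2 rotate right-handed about the x-axis with cos θ = 4/5, sin θ = 3/5: (3, 9, 1) → (3, 33/5, 31/5); (4, 4, -1) → (4, 19/5, 8/5)
T3 reflect across y = 0: (3, 33/5, 31/5) → (3, -33/5, 31/5); (4, 19/5, 8/5) → (4, -19/5, 8/5)
T4 rotate right-handed about the x-axis with cos θ = 12/13, sin θ = -5/13: (3, -33/5, 31/5) → (3, -241/65, 537/65); (4, -19/5, 8/5) → (4, -188/65, 191/65)
T5 scale by (1, -1, -3): (3, -241/65, 537/65) → (3, 241/65, -1611/65); (4, -188/65, 191/65) → (4, 188/65, -573/65)
T6 shear: x ← x + 1·y: (3, 241/65, -1611/65) → (436/65, 241/65, -1611/65); (4, 188/65, -573/65) → (448/65, 188/65, -573/65)

image vertices: (436/65, 241/65, -1611/65), (448/65, 188/65, -573/65)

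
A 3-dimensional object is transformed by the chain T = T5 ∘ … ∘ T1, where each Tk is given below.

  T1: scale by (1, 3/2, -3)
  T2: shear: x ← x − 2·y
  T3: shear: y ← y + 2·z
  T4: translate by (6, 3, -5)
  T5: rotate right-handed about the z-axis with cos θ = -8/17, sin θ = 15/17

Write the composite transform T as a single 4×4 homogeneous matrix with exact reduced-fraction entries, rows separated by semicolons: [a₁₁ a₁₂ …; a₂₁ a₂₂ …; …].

T1 = [1 0 0 0; 0 3/2 0 0; 0 0 -3 0; 0 0 0 1]
T2·T1 = [1 -3 0 0; 0 3/2 0 0; 0 0 -3 0; 0 0 0 1]
T3·…·T1 = [1 -3 0 0; 0 3/2 -6 0; 0 0 -3 0; 0 0 0 1]
T4·…·T1 = [1 -3 0 6; 0 3/2 -6 3; 0 0 -3 -5; 0 0 0 1]
T5·…·T1 = [-8/17 3/34 90/17 -93/17; 15/17 -57/17 48/17 66/17; 0 0 -3 -5; 0 0 0 1]

T = [-8/17 3/34 90/17 -93/17; 15/17 -57/17 48/17 66/17; 0 0 -3 -5; 0 0 0 1]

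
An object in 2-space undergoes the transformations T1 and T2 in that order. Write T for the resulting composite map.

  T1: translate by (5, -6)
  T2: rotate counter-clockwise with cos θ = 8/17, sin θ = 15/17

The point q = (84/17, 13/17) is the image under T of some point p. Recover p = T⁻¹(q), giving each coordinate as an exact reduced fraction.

T1 = [1 0 5; 0 1 -6; 0 0 1]
T2·T1 = [8/17 -15/17 130/17; 15/17 8/17 27/17; 0 0 1]
det M = 1; M⁻¹ = [8/17 15/17 -5; -15/17 8/17 6; 0 0 1]
M⁻¹ · (84/17, 13/17)ᵀ = (-2, 2)ᵀ

p = (-2, 2)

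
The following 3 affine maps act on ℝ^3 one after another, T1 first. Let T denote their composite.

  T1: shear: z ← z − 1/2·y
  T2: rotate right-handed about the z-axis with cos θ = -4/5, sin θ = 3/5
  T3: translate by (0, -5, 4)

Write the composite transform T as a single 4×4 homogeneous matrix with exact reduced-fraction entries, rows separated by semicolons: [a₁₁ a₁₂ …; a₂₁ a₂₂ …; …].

T = [-4/5 -3/5 0 0; 3/5 -4/5 0 -5; 0 -1/2 1 4; 0 0 0 1]

T1 = [1 0 0 0; 0 1 0 0; 0 -1/2 1 0; 0 0 0 1]
T2·T1 = [-4/5 -3/5 0 0; 3/5 -4/5 0 0; 0 -1/2 1 0; 0 0 0 1]
T3·…·T1 = [-4/5 -3/5 0 0; 3/5 -4/5 0 -5; 0 -1/2 1 4; 0 0 0 1]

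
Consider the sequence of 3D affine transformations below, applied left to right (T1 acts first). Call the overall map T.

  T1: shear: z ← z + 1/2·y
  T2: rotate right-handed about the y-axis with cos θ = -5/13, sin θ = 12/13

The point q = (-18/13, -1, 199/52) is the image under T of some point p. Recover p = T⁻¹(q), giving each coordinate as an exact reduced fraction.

T1 = [1 0 0 0; 0 1 0 0; 0 1/2 1 0; 0 0 0 1]
T2·T1 = [-5/13 6/13 12/13 0; 0 1 0 0; -12/13 -5/26 -5/13 0; 0 0 0 1]
det M = 1; M⁻¹ = [-5/13 0 -12/13 0; 0 1 0 0; 12/13 -1/2 -5/13 0; 0 0 0 1]
M⁻¹ · (-18/13, -1, 199/52)ᵀ = (-3, -1, -9/4)ᵀ

p = (-3, -1, -9/4)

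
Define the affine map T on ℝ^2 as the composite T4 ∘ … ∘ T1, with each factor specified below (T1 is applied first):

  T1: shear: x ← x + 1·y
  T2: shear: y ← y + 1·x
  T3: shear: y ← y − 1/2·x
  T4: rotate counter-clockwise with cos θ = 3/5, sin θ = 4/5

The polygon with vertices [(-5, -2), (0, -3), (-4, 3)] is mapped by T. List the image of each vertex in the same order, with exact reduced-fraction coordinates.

image vertices: (1/5, -89/10), (9/5, -51/10), (-13/5, 7/10)

T1 shear: x ← x + 1·y: (-5, -2) → (-7, -2); (0, -3) → (-3, -3); (-4, 3) → (-1, 3)
T2 shear: y ← y + 1·x: (-7, -2) → (-7, -9); (-3, -3) → (-3, -6); (-1, 3) → (-1, 2)
T3 shear: y ← y − 1/2·x: (-7, -9) → (-7, -11/2); (-3, -6) → (-3, -9/2); (-1, 2) → (-1, 5/2)
T4 rotate counter-clockwise with cos θ = 3/5, sin θ = 4/5: (-7, -11/2) → (1/5, -89/10); (-3, -9/2) → (9/5, -51/10); (-1, 5/2) → (-13/5, 7/10)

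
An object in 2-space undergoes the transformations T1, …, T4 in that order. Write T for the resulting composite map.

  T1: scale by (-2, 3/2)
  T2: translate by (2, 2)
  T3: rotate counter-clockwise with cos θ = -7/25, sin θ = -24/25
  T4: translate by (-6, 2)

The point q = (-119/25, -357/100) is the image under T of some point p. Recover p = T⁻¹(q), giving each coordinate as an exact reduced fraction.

p = (-3/2, 1/2)

T1 = [-2 0 0; 0 3/2 0; 0 0 1]
T2·T1 = [-2 0 2; 0 3/2 2; 0 0 1]
T3·…·T1 = [14/25 36/25 34/25; 48/25 -21/50 -62/25; 0 0 1]
T4·…·T1 = [14/25 36/25 -116/25; 48/25 -21/50 -12/25; 0 0 1]
det M = -3; M⁻¹ = [7/50 12/25 22/25; 16/25 -14/75 72/25; 0 0 1]
M⁻¹ · (-119/25, -357/100)ᵀ = (-3/2, 1/2)ᵀ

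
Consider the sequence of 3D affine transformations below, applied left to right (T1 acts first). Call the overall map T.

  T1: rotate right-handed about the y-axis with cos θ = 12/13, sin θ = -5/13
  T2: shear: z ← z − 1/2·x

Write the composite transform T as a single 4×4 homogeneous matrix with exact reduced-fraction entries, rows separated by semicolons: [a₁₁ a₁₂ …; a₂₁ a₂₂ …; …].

T1 = [12/13 0 -5/13 0; 0 1 0 0; 5/13 0 12/13 0; 0 0 0 1]
T2·T1 = [12/13 0 -5/13 0; 0 1 0 0; -1/13 0 29/26 0; 0 0 0 1]

T = [12/13 0 -5/13 0; 0 1 0 0; -1/13 0 29/26 0; 0 0 0 1]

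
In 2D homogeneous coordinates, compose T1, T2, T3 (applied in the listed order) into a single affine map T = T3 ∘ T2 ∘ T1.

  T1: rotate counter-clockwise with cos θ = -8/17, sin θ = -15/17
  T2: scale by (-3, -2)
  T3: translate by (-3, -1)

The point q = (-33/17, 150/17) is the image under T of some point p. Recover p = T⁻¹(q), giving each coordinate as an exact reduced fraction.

T1 = [-8/17 15/17 0; -15/17 -8/17 0; 0 0 1]
T2·T1 = [24/17 -45/17 0; 30/17 16/17 0; 0 0 1]
T3·…·T1 = [24/17 -45/17 -3; 30/17 16/17 -1; 0 0 1]
det M = 6; M⁻¹ = [8/51 15/34 31/34; -5/17 4/17 -11/17; 0 0 1]
M⁻¹ · (-33/17, 150/17)ᵀ = (9/2, 2)ᵀ

p = (9/2, 2)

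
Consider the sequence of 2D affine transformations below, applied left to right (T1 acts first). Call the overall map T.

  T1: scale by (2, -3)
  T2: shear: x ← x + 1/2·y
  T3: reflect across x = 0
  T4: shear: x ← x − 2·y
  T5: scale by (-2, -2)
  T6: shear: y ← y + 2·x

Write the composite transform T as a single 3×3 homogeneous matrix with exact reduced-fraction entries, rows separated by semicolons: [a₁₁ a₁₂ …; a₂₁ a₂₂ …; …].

T = [4 -15 0; 8 -24 0; 0 0 1]

T1 = [2 0 0; 0 -3 0; 0 0 1]
T2·T1 = [2 -3/2 0; 0 -3 0; 0 0 1]
T3·…·T1 = [-2 3/2 0; 0 -3 0; 0 0 1]
T4·…·T1 = [-2 15/2 0; 0 -3 0; 0 0 1]
T5·…·T1 = [4 -15 0; 0 6 0; 0 0 1]
T6·…·T1 = [4 -15 0; 8 -24 0; 0 0 1]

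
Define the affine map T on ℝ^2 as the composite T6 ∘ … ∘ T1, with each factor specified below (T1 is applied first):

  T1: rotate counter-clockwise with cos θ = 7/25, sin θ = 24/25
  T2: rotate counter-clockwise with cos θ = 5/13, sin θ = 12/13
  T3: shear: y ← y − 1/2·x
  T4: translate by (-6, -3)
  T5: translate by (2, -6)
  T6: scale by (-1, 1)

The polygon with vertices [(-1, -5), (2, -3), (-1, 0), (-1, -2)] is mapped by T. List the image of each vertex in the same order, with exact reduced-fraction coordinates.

image vertices: (27/325, -5001/650), (1194/325, -1811/325), (1047/325, -6511/650), (639/325, -5907/650)

T1 rotate counter-clockwise with cos θ = 7/25, sin θ = 24/25: (-1, -5) → (113/25, -59/25); (2, -3) → (86/25, 27/25); (-1, 0) → (-7/25, -24/25); (-1, -2) → (41/25, -38/25)
T2 rotate counter-clockwise with cos θ = 5/13, sin θ = 12/13: (113/25, -59/25) → (1273/325, 1061/325); (86/25, 27/25) → (106/325, 1167/325); (-7/25, -24/25) → (253/325, -204/325); (41/25, -38/25) → (661/325, 302/325)
T3 shear: y ← y − 1/2·x: (1273/325, 1061/325) → (1273/325, 849/650); (106/325, 1167/325) → (106/325, 1114/325); (253/325, -204/325) → (253/325, -661/650); (661/325, 302/325) → (661/325, -57/650)
T4 translate by (-6, -3): (1273/325, 849/650) → (-677/325, -1101/650); (106/325, 1114/325) → (-1844/325, 139/325); (253/325, -661/650) → (-1697/325, -2611/650); (661/325, -57/650) → (-1289/325, -2007/650)
T5 translate by (2, -6): (-677/325, -1101/650) → (-27/325, -5001/650); (-1844/325, 139/325) → (-1194/325, -1811/325); (-1697/325, -2611/650) → (-1047/325, -6511/650); (-1289/325, -2007/650) → (-639/325, -5907/650)
T6 scale by (-1, 1): (-27/325, -5001/650) → (27/325, -5001/650); (-1194/325, -1811/325) → (1194/325, -1811/325); (-1047/325, -6511/650) → (1047/325, -6511/650); (-639/325, -5907/650) → (639/325, -5907/650)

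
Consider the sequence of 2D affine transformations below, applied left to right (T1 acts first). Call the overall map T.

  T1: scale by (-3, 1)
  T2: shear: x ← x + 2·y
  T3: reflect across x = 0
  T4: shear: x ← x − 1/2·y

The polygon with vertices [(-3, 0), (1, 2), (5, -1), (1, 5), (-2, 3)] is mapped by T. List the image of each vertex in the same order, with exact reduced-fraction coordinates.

image vertices: (-9, 0), (-2, 2), (35/2, -1), (-19/2, 5), (-27/2, 3)

T1 scale by (-3, 1): (-3, 0) → (9, 0); (1, 2) → (-3, 2); (5, -1) → (-15, -1); (1, 5) → (-3, 5); (-2, 3) → (6, 3)
T2 shear: x ← x + 2·y: (9, 0) → (9, 0); (-3, 2) → (1, 2); (-15, -1) → (-17, -1); (-3, 5) → (7, 5); (6, 3) → (12, 3)
T3 reflect across x = 0: (9, 0) → (-9, 0); (1, 2) → (-1, 2); (-17, -1) → (17, -1); (7, 5) → (-7, 5); (12, 3) → (-12, 3)
T4 shear: x ← x − 1/2·y: (-9, 0) → (-9, 0); (-1, 2) → (-2, 2); (17, -1) → (35/2, -1); (-7, 5) → (-19/2, 5); (-12, 3) → (-27/2, 3)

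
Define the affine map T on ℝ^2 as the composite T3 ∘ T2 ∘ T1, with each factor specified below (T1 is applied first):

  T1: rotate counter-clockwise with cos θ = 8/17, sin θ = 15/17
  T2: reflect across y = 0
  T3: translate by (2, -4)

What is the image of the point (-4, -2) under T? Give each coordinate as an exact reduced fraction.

T1 rotate counter-clockwise with cos θ = 8/17, sin θ = 15/17: (-4, -2) → (-2/17, -76/17)
T2 reflect across y = 0: (-2/17, -76/17) → (-2/17, 76/17)
T3 translate by (2, -4): (-2/17, 76/17) → (32/17, 8/17)

T(p) = (32/17, 8/17)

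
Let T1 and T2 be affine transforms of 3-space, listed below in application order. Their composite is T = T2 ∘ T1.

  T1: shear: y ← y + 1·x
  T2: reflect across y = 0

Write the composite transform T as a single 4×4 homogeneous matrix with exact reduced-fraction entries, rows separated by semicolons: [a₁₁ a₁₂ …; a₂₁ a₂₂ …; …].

T1 = [1 0 0 0; 1 1 0 0; 0 0 1 0; 0 0 0 1]
T2·T1 = [1 0 0 0; -1 -1 0 0; 0 0 1 0; 0 0 0 1]

T = [1 0 0 0; -1 -1 0 0; 0 0 1 0; 0 0 0 1]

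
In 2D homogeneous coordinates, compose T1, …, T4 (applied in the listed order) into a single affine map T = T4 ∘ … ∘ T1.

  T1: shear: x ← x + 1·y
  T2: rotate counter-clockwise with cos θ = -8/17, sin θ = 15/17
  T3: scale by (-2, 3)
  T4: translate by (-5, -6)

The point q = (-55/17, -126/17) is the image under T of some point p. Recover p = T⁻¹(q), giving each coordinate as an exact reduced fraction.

T1 = [1 1 0; 0 1 0; 0 0 1]
T2·T1 = [-8/17 -23/17 0; 15/17 7/17 0; 0 0 1]
T3·…·T1 = [16/17 46/17 0; 45/17 21/17 0; 0 0 1]
T4·…·T1 = [16/17 46/17 -5; 45/17 21/17 -6; 0 0 1]
det M = -6; M⁻¹ = [-7/34 23/51 57/34; 15/34 -8/51 43/34; 0 0 1]
M⁻¹ · (-55/17, -126/17)ᵀ = (-1, 1)ᵀ

p = (-1, 1)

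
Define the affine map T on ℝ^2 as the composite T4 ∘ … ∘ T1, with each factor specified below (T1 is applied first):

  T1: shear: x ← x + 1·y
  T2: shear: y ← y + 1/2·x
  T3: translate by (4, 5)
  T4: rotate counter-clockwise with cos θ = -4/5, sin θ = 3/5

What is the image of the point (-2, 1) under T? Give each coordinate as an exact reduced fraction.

T1 shear: x ← x + 1·y: (-2, 1) → (-1, 1)
T2 shear: y ← y + 1/2·x: (-1, 1) → (-1, 1/2)
T3 translate by (4, 5): (-1, 1/2) → (3, 11/2)
T4 rotate counter-clockwise with cos θ = -4/5, sin θ = 3/5: (3, 11/2) → (-57/10, -13/5)

T(p) = (-57/10, -13/5)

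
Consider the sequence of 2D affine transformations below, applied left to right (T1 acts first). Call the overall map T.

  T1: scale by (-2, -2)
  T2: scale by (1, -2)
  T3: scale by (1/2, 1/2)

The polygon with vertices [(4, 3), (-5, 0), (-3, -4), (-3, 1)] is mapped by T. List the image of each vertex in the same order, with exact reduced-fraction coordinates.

T1 scale by (-2, -2): (4, 3) → (-8, -6); (-5, 0) → (10, 0); (-3, -4) → (6, 8); (-3, 1) → (6, -2)
T2 scale by (1, -2): (-8, -6) → (-8, 12); (10, 0) → (10, 0); (6, 8) → (6, -16); (6, -2) → (6, 4)
T3 scale by (1/2, 1/2): (-8, 12) → (-4, 6); (10, 0) → (5, 0); (6, -16) → (3, -8); (6, 4) → (3, 2)

image vertices: (-4, 6), (5, 0), (3, -8), (3, 2)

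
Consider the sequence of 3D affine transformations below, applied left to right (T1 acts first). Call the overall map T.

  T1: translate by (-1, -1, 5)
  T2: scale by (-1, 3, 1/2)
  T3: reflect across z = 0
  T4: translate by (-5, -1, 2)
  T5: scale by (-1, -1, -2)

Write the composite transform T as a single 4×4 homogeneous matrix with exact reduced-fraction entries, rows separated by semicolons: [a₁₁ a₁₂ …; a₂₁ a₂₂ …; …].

T1 = [1 0 0 -1; 0 1 0 -1; 0 0 1 5; 0 0 0 1]
T2·T1 = [-1 0 0 1; 0 3 0 -3; 0 0 1/2 5/2; 0 0 0 1]
T3·…·T1 = [-1 0 0 1; 0 3 0 -3; 0 0 -1/2 -5/2; 0 0 0 1]
T4·…·T1 = [-1 0 0 -4; 0 3 0 -4; 0 0 -1/2 -1/2; 0 0 0 1]
T5·…·T1 = [1 0 0 4; 0 -3 0 4; 0 0 1 1; 0 0 0 1]

T = [1 0 0 4; 0 -3 0 4; 0 0 1 1; 0 0 0 1]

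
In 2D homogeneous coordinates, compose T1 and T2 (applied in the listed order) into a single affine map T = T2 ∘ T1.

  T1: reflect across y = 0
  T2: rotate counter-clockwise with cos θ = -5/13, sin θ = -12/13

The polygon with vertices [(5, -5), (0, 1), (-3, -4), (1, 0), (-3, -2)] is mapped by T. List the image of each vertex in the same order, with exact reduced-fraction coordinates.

image vertices: (35/13, -85/13), (-12/13, 5/13), (63/13, 16/13), (-5/13, -12/13), (3, 2)

T1 reflect across y = 0: (5, -5) → (5, 5); (0, 1) → (0, -1); (-3, -4) → (-3, 4); (1, 0) → (1, 0); (-3, -2) → (-3, 2)
T2 rotate counter-clockwise with cos θ = -5/13, sin θ = -12/13: (5, 5) → (35/13, -85/13); (0, -1) → (-12/13, 5/13); (-3, 4) → (63/13, 16/13); (1, 0) → (-5/13, -12/13); (-3, 2) → (3, 2)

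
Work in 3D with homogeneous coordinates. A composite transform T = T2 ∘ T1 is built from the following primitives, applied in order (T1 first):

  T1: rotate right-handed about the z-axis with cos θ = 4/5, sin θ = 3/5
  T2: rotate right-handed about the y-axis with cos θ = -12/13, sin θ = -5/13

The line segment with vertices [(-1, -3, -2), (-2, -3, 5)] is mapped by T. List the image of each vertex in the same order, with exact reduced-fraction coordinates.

T1 rotate right-handed about the z-axis with cos θ = 4/5, sin θ = 3/5: (-1, -3, -2) → (1, -3, -2); (-2, -3, 5) → (1/5, -18/5, 5)
T2 rotate right-handed about the y-axis with cos θ = -12/13, sin θ = -5/13: (1, -3, -2) → (-2/13, -3, 29/13); (1/5, -18/5, 5) → (-137/65, -18/5, -59/13)

image vertices: (-2/13, -3, 29/13), (-137/65, -18/5, -59/13)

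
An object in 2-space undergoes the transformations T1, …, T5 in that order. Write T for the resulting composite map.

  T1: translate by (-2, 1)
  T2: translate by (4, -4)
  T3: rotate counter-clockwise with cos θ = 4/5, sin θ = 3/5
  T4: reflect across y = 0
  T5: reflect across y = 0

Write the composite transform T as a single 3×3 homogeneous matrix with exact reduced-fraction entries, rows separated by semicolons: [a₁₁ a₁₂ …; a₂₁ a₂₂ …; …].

T1 = [1 0 -2; 0 1 1; 0 0 1]
T2·T1 = [1 0 2; 0 1 -3; 0 0 1]
T3·…·T1 = [4/5 -3/5 17/5; 3/5 4/5 -6/5; 0 0 1]
T4·…·T1 = [4/5 -3/5 17/5; -3/5 -4/5 6/5; 0 0 1]
T5·…·T1 = [4/5 -3/5 17/5; 3/5 4/5 -6/5; 0 0 1]

T = [4/5 -3/5 17/5; 3/5 4/5 -6/5; 0 0 1]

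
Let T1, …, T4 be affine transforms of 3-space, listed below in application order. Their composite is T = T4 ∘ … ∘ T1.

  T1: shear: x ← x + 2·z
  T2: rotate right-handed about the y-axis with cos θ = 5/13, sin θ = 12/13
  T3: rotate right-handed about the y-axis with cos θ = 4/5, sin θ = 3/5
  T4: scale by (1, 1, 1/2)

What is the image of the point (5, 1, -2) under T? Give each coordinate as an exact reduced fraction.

T1 shear: x ← x + 2·z: (5, 1, -2) → (1, 1, -2)
T2 rotate right-handed about the y-axis with cos θ = 5/13, sin θ = 12/13: (1, 1, -2) → (-19/13, 1, -22/13)
T3 rotate right-handed about the y-axis with cos θ = 4/5, sin θ = 3/5: (-19/13, 1, -22/13) → (-142/65, 1, -31/65)
T4 scale by (1, 1, 1/2): (-142/65, 1, -31/65) → (-142/65, 1, -31/130)

T(p) = (-142/65, 1, -31/130)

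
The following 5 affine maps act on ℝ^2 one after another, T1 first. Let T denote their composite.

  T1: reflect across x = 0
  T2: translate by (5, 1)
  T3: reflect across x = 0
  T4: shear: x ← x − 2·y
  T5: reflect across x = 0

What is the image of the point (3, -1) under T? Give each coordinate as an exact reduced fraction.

T(p) = (2, 0)

T1 reflect across x = 0: (3, -1) → (-3, -1)
T2 translate by (5, 1): (-3, -1) → (2, 0)
T3 reflect across x = 0: (2, 0) → (-2, 0)
T4 shear: x ← x − 2·y: (-2, 0) → (-2, 0)
T5 reflect across x = 0: (-2, 0) → (2, 0)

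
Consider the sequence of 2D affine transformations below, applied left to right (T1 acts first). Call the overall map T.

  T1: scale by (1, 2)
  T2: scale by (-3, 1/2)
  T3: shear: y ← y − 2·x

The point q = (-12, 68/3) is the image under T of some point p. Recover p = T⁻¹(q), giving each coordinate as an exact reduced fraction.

p = (4, -4/3)

T1 = [1 0 0; 0 2 0; 0 0 1]
T2·T1 = [-3 0 0; 0 1 0; 0 0 1]
T3·…·T1 = [-3 0 0; 6 1 0; 0 0 1]
det M = -3; M⁻¹ = [-1/3 0 0; 2 1 0; 0 0 1]
M⁻¹ · (-12, 68/3)ᵀ = (4, -4/3)ᵀ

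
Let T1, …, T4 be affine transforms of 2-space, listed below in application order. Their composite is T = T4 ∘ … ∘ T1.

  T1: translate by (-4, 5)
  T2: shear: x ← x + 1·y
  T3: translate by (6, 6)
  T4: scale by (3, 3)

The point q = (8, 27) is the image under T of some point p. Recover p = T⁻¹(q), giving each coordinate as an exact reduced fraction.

T1 = [1 0 -4; 0 1 5; 0 0 1]
T2·T1 = [1 1 1; 0 1 5; 0 0 1]
T3·…·T1 = [1 1 7; 0 1 11; 0 0 1]
T4·…·T1 = [3 3 21; 0 3 33; 0 0 1]
det M = 9; M⁻¹ = [1/3 -1/3 4; 0 1/3 -11; 0 0 1]
M⁻¹ · (8, 27)ᵀ = (-7/3, -2)ᵀ

p = (-7/3, -2)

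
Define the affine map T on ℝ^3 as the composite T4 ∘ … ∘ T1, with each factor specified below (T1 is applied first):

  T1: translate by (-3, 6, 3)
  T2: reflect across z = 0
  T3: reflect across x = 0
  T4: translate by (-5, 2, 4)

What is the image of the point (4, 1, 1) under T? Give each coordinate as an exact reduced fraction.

T1 translate by (-3, 6, 3): (4, 1, 1) → (1, 7, 4)
T2 reflect across z = 0: (1, 7, 4) → (1, 7, -4)
T3 reflect across x = 0: (1, 7, -4) → (-1, 7, -4)
T4 translate by (-5, 2, 4): (-1, 7, -4) → (-6, 9, 0)

T(p) = (-6, 9, 0)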